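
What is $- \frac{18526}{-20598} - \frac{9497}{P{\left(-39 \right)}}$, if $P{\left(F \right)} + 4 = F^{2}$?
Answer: $- \frac{83757632}{15623583} \approx -5.361$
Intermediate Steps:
$P{\left(F \right)} = -4 + F^{2}$
$- \frac{18526}{-20598} - \frac{9497}{P{\left(-39 \right)}} = - \frac{18526}{-20598} - \frac{9497}{-4 + \left(-39\right)^{2}} = \left(-18526\right) \left(- \frac{1}{20598}\right) - \frac{9497}{-4 + 1521} = \frac{9263}{10299} - \frac{9497}{1517} = - \frac{83757632}{15623583}$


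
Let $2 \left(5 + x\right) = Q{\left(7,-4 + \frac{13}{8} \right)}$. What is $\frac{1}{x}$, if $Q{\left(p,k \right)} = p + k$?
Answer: $- \frac{16}{43} \approx -0.37209$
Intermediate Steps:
$Q{\left(p,k \right)} = k + p$
$x = - \frac{43}{16}$ ($x = -5 + \frac{\left(-4 + \frac{13}{8}\right) + 7}{2} = -5 + \frac{- \frac{19}{8} + 7}{2} = -5 + \frac{1}{2} \cdot \frac{37}{8} = -5 + \frac{37}{16} = - \frac{43}{16} \approx -2.6875$)
$\frac{1}{x} = \frac{1}{- \frac{43}{16}} = - \frac{16}{43}$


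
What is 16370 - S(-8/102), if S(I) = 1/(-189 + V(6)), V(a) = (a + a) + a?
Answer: 2799271/171 ≈ 16370.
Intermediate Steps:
V(a) = 3*a (V(a) = 2*a + a = 3*a)
S(I) = -1/171 (S(I) = 1/(-189 + 3*6) = 1/(-189 + 18) = 1/(-171) = -1/171)
16370 - S(-8/102) = 16370 - 1*(-1/171) = 16370 + 1/171 = 2799271/171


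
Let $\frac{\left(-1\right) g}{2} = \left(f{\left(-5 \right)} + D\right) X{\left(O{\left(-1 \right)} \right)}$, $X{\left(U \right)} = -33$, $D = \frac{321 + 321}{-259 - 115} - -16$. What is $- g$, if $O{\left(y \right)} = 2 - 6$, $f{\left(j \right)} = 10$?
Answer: $- \frac{27246}{17} \approx -1602.7$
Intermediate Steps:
$O{\left(y \right)} = -4$ ($O{\left(y \right)} = 2 - 6 = -4$)
$D = \frac{2671}{187}$ ($D = \frac{642}{-374} + 16 = 642 \left(- \frac{1}{374}\right) + 16 = - \frac{321}{187} + 16 = \frac{2671}{187} \approx 14.283$)
$g = \frac{27246}{17}$ ($g = - 2 \left(10 + \frac{2671}{187}\right) \left(-33\right) = - 2 \cdot \frac{4541}{187} \left(-33\right) = \left(-2\right) \left(- \frac{13623}{17}\right) = \frac{27246}{17} \approx 1602.7$)
$- g = \left(-1\right) \frac{27246}{17} = - \frac{27246}{17}$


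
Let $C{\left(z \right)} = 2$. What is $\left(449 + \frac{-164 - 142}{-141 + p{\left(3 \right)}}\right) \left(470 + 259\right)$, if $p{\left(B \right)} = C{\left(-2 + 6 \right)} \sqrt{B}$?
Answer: $\frac{2178331461}{6623} + \frac{148716 \sqrt{3}}{6623} \approx 3.2894 \cdot 10^{5}$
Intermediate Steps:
$p{\left(B \right)} = 2 \sqrt{B}$
$\left(449 + \frac{-164 - 142}{-141 + p{\left(3 \right)}}\right) \left(470 + 259\right) = \left(449 + \frac{-164 - 142}{-141 + 2 \sqrt{3}}\right) \left(470 + 259\right) = \left(449 - \frac{306}{-141 + 2 \sqrt{3}}\right) 729 = 327321 - \frac{223074}{-141 + 2 \sqrt{3}}$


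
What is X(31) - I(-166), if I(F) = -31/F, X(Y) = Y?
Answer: 5115/166 ≈ 30.813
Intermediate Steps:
X(31) - I(-166) = 31 - (-31)/(-166) = 31 - (-31)*(-1)/166 = 31 - 1*31/166 = 31 - 31/166 = 5115/166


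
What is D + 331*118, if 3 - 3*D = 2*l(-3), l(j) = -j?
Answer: 39057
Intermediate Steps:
D = -1 (D = 1 - 2*(-1*(-3))/3 = 1 - 2*3/3 = 1 - ⅓*6 = 1 - 2 = -1)
D + 331*118 = -1 + 331*118 = -1 + 39058 = 39057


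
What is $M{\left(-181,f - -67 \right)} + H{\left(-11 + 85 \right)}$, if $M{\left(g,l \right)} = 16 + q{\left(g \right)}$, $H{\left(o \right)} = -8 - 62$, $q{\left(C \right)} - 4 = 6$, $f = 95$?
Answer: $-44$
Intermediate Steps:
$q{\left(C \right)} = 10$ ($q{\left(C \right)} = 4 + 6 = 10$)
$H{\left(o \right)} = -70$
$M{\left(g,l \right)} = 26$ ($M{\left(g,l \right)} = 16 + 10 = 26$)
$M{\left(-181,f - -67 \right)} + H{\left(-11 + 85 \right)} = 26 - 70 = -44$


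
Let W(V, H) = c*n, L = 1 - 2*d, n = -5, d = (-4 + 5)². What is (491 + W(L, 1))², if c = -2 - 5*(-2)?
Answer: 203401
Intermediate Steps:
d = 1 (d = 1² = 1)
c = 8 (c = -2 + 10 = 8)
L = -1 (L = 1 - 2*1 = 1 - 2 = -1)
W(V, H) = -40 (W(V, H) = 8*(-5) = -40)
(491 + W(L, 1))² = (491 - 40)² = 451² = 203401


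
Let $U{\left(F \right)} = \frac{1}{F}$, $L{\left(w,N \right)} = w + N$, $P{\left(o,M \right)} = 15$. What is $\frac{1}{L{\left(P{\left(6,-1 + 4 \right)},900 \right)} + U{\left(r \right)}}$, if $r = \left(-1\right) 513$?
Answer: $\frac{513}{469394} \approx 0.0010929$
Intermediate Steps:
$r = -513$
$L{\left(w,N \right)} = N + w$
$\frac{1}{L{\left(P{\left(6,-1 + 4 \right)},900 \right)} + U{\left(r \right)}} = \frac{1}{\left(900 + 15\right) + \frac{1}{-513}} = \frac{1}{915 - \frac{1}{513}} = \frac{1}{\frac{469394}{513}} = \frac{513}{469394}$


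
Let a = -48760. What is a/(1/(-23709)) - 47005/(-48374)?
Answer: 55922803381165/48374 ≈ 1.1561e+9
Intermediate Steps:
a/(1/(-23709)) - 47005/(-48374) = -48760/(1/(-23709)) - 47005/(-48374) = -48760/(-1/23709) - 47005*(-1/48374) = -48760*(-23709) + 47005/48374 = 1156050840 + 47005/48374 = 55922803381165/48374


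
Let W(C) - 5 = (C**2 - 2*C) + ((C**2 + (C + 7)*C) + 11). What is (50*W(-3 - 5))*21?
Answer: 176400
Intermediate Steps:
W(C) = 16 - 2*C + 2*C**2 + C*(7 + C) (W(C) = 5 + ((C**2 - 2*C) + ((C**2 + (C + 7)*C) + 11)) = 5 + ((C**2 - 2*C) + ((C**2 + (7 + C)*C) + 11)) = 5 + ((C**2 - 2*C) + ((C**2 + C*(7 + C)) + 11)) = 5 + ((C**2 - 2*C) + (11 + C**2 + C*(7 + C))) = 5 + (11 - 2*C + 2*C**2 + C*(7 + C)) = 16 - 2*C + 2*C**2 + C*(7 + C))
(50*W(-3 - 5))*21 = (50*(16 + 3*(-3 - 5)**2 + 5*(-3 - 5)))*21 = (50*(16 + 3*(-8)**2 + 5*(-8)))*21 = (50*(16 + 3*64 - 40))*21 = (50*(16 + 192 - 40))*21 = (50*168)*21 = 8400*21 = 176400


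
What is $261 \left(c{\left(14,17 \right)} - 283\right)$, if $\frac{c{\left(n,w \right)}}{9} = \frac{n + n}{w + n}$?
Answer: $- \frac{2223981}{31} \approx -71741.0$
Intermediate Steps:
$c{\left(n,w \right)} = \frac{18 n}{n + w}$ ($c{\left(n,w \right)} = 9 \frac{n + n}{w + n} = 9 \frac{2 n}{n + w} = \frac{18 n}{n + w}$)
$261 \left(c{\left(14,17 \right)} - 283\right) = 261 \left(18 \cdot 14 \frac{1}{14 + 17} - 283\right) = 261 \left(18 \cdot 14 \cdot \frac{1}{31} - 283\right) = 261 \left(\frac{252}{31} - 283\right) = 261 \left(- \frac{8521}{31}\right) = - \frac{2223981}{31}$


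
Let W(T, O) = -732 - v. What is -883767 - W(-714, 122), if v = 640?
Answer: -882395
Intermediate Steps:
W(T, O) = -1372 (W(T, O) = -732 - 1*640 = -732 - 640 = -1372)
-883767 - W(-714, 122) = -883767 - 1*(-1372) = -883767 + 1372 = -882395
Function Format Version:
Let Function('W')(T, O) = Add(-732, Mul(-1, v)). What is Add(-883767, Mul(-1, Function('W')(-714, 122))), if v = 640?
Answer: -882395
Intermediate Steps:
Function('W')(T, O) = -1372 (Function('W')(T, O) = Add(-732, Mul(-1, 640)) = Add(-732, -640) = -1372)
Add(-883767, Mul(-1, Function('W')(-714, 122))) = Add(-883767, Mul(-1, -1372)) = Add(-883767, 1372) = -882395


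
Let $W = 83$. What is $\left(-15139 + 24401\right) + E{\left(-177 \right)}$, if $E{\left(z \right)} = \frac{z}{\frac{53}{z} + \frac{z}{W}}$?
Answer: $\frac{333513043}{35728} \approx 9334.8$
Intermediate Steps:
$E{\left(z \right)} = \frac{z}{\frac{53}{z} + \frac{z}{83}}$
$\left(-15139 + 24401\right) + E{\left(-177 \right)} = \left(-15139 + 24401\right) + \frac{83 \left(-177\right)^{2}}{4399 + \left(-177\right)^{2}} = 9262 + 83 \cdot 31329 \frac{1}{4399 + 31329} = 9262 + 83 \cdot 31329 \cdot \frac{1}{35728} = 9262 + \frac{2600307}{35728} = \frac{333513043}{35728}$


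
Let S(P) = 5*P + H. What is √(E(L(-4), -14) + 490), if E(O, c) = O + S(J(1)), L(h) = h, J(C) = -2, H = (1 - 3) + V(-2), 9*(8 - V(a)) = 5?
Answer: √4333/3 ≈ 21.942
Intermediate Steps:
V(a) = 67/9 (V(a) = 8 - ⅑*5 = 8 - 5/9 = 67/9)
H = 49/9 (H = (1 - 3) + 67/9 = -2 + 67/9 = 49/9 ≈ 5.4444)
S(P) = 49/9 + 5*P (S(P) = 5*P + 49/9 = 49/9 + 5*P)
E(O, c) = -41/9 + O (E(O, c) = O + (49/9 + 5*(-2)) = O + (49/9 - 10) = O - 41/9 = -41/9 + O)
√(E(L(-4), -14) + 490) = √((-41/9 - 4) + 490) = √(-77/9 + 490) = √(4333/9) = √4333/3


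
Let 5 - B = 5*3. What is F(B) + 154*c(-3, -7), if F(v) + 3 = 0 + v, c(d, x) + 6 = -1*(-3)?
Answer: -475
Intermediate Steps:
c(d, x) = -3 (c(d, x) = -6 - 1*(-3) = -6 + 3 = -3)
B = -10 (B = 5 - 5*3 = 5 - 1*15 = 5 - 15 = -10)
F(v) = -3 + v (F(v) = -3 + (0 + v) = -3 + v)
F(B) + 154*c(-3, -7) = (-3 - 10) + 154*(-3) = -13 - 462 = -475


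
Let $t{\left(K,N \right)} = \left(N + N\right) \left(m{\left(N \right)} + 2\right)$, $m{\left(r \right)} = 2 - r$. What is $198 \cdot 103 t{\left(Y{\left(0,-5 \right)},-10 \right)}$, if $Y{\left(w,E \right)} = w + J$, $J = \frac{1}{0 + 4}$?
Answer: $-5710320$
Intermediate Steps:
$J = \frac{1}{4} \approx 0.25$
$Y{\left(w,E \right)} = \frac{1}{4} + w$ ($Y{\left(w,E \right)} = w + \frac{1}{4} = \frac{1}{4} + w$)
$t{\left(K,N \right)} = 2 N \left(4 - N\right)$ ($t{\left(K,N \right)} = \left(N + N\right) \left(\left(2 - N\right) + 2\right) = 2 N \left(4 - N\right)$)
$198 \cdot 103 t{\left(Y{\left(0,-5 \right)},-10 \right)} = 198 \cdot 103 \cdot 2 \left(-10\right) \left(4 - -10\right) = 20394 \cdot 2 \left(-10\right) \left(4 + 10\right) = 20394 \cdot 2 \left(-10\right) 14 = 20394 \left(-280\right) = -5710320$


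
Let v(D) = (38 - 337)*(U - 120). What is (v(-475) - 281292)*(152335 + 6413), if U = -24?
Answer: -37819488528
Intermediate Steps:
v(D) = 43056 (v(D) = (38 - 337)*(-24 - 120) = -299*(-144) = 43056)
(v(-475) - 281292)*(152335 + 6413) = (43056 - 281292)*(152335 + 6413) = -238236*158748 = -37819488528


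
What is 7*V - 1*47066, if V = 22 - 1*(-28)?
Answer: -46716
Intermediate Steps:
V = 50 (V = 22 + 28 = 50)
7*V - 1*47066 = 7*50 - 1*47066 = 350 - 47066 = -46716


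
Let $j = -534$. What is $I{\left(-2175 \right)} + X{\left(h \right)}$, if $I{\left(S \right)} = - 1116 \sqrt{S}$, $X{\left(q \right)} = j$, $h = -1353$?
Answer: $-534 - 5580 i \sqrt{87} \approx -534.0 - 52047.0 i$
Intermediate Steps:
$X{\left(q \right)} = -534$
$I{\left(-2175 \right)} + X{\left(h \right)} = - 1116 \sqrt{-2175} - 534 = - 1116 \cdot 5 i \sqrt{87} - 534 = - 5580 i \sqrt{87} - 534 = -534 - 5580 i \sqrt{87}$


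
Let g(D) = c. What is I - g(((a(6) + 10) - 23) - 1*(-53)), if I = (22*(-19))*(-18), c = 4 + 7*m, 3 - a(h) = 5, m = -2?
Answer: 7534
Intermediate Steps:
a(h) = -2 (a(h) = 3 - 1*5 = 3 - 5 = -2)
c = -10 (c = 4 + 7*(-2) = 4 - 14 = -10)
g(D) = -10
I = 7524 (I = -418*(-18) = 7524)
I - g(((a(6) + 10) - 23) - 1*(-53)) = 7524 - 1*(-10) = 7524 + 10 = 7534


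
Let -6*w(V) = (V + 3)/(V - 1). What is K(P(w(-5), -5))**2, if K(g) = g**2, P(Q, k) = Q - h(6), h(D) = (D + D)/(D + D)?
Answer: 130321/104976 ≈ 1.2414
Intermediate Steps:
h(D) = 1 (h(D) = (2*D)/((2*D)) = (2*D)*(1/(2*D)) = 1)
w(V) = -(3 + V)/(6*(-1 + V)) (w(V) = -(V + 3)/(6*(V - 1)) = -(3 + V)/(6*(-1 + V)))
P(Q, k) = -1 + Q (P(Q, k) = Q - 1*1 = Q - 1 = -1 + Q)
K(P(w(-5), -5))**2 = ((-1 + (-3 - 1*(-5))/(6*(-1 - 5)))**2)**2 = ((-1 + (1/6)*(-3 + 5)/(-6))**2)**2 = ((-1 + (1/6)*(-1/6)*2)**2)**2 = ((-1 - 1/18)**2)**2 = ((-19/18)**2)**2 = (361/324)**2 = 130321/104976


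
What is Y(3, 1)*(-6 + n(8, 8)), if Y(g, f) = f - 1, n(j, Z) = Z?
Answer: 0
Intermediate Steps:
Y(g, f) = -1 + f
Y(3, 1)*(-6 + n(8, 8)) = (-1 + 1)*(-6 + 8) = 0*2 = 0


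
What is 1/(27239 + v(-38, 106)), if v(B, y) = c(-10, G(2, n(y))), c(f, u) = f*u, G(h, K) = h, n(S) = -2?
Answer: 1/27219 ≈ 3.6739e-5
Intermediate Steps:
v(B, y) = -20 (v(B, y) = -10*2 = -20)
1/(27239 + v(-38, 106)) = 1/(27239 - 20) = 1/27219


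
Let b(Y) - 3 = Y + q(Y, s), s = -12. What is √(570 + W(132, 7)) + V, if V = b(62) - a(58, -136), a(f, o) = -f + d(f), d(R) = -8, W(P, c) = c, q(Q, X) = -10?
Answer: 121 + √577 ≈ 145.02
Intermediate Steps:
b(Y) = -7 + Y (b(Y) = 3 + (Y - 10) = 3 + (-10 + Y) = -7 + Y)
a(f, o) = -8 - f (a(f, o) = -f - 8 = -8 - f)
V = 121 (V = (-7 + 62) - (-8 - 1*58) = 55 - (-8 - 58) = 55 - 1*(-66) = 55 + 66 = 121)
√(570 + W(132, 7)) + V = √(570 + 7) + 121 = √577 + 121 = 121 + √577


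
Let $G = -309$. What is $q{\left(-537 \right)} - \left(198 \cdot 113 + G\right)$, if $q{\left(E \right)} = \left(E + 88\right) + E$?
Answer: $-23051$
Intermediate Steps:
$q{\left(E \right)} = 88 + 2 E$ ($q{\left(E \right)} = \left(88 + E\right) + E = 88 + 2 E$)
$q{\left(-537 \right)} - \left(198 \cdot 113 + G\right) = \left(88 + 2 \left(-537\right)\right) - \left(198 \cdot 113 - 309\right) = \left(88 - 1074\right) - \left(22374 - 309\right) = -986 - 22065 = -23051$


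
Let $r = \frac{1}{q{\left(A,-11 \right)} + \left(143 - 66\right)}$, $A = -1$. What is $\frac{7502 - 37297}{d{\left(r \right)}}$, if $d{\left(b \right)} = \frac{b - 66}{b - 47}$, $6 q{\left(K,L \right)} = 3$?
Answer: $- \frac{216996985}{10228} \approx -21216.0$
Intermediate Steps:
$q{\left(K,L \right)} = \frac{1}{2}$ ($q{\left(K,L \right)} = \frac{1}{6} \cdot 3 = \frac{1}{2}$)
$r = \frac{2}{155}$ ($r = \frac{1}{\frac{1}{2} + \left(143 - 66\right)} = \frac{1}{\frac{1}{2} + 77} = \frac{1}{\frac{155}{2}} = \frac{2}{155} \approx 0.012903$)
$d{\left(b \right)} = \frac{-66 + b}{-47 + b}$
$\frac{7502 - 37297}{d{\left(r \right)}} = \frac{7502 - 37297}{\frac{1}{-47 + \frac{2}{155}} \left(-66 + \frac{2}{155}\right)} = \frac{7502 - 37297}{\frac{1}{- \frac{7283}{155}} \left(- \frac{10228}{155}\right)} = - \frac{29795}{\left(- \frac{155}{7283}\right) \left(- \frac{10228}{155}\right)} = - \frac{29795}{\frac{10228}{7283}} = \left(-29795\right) \frac{7283}{10228} = - \frac{216996985}{10228}$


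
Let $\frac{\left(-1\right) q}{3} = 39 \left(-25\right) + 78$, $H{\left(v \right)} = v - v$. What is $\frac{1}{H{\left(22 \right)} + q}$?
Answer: $\frac{1}{2691} \approx 0.00037161$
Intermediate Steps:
$H{\left(v \right)} = 0$
$q = 2691$ ($q = - 3 \left(39 \left(-25\right) + 78\right) = - 3 \left(-975 + 78\right) = \left(-3\right) \left(-897\right) = 2691$)
$\frac{1}{H{\left(22 \right)} + q} = \frac{1}{0 + 2691} = \frac{1}{2691}$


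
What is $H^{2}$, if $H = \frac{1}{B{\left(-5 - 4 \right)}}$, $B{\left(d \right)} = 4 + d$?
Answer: $\frac{1}{25} \approx 0.04$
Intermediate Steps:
$H = - \frac{1}{5}$ ($H = \frac{1}{4 - 9} = \frac{1}{-5} = - \frac{1}{5} \approx -0.2$)
$H^{2} = \left(- \frac{1}{5}\right)^{2} = \frac{1}{25}$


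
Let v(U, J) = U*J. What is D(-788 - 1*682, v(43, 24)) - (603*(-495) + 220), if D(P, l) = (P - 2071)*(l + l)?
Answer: -7010359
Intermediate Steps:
v(U, J) = J*U
D(P, l) = 2*l*(-2071 + P) (D(P, l) = (-2071 + P)*(2*l) = 2*l*(-2071 + P))
D(-788 - 1*682, v(43, 24)) - (603*(-495) + 220) = 2*(24*43)*(-2071 + (-788 - 1*682)) - (603*(-495) + 220) = 2*1032*(-2071 + (-788 - 682)) - (-298485 + 220) = 2*1032*(-2071 - 1470) - 1*(-298265) = 2*1032*(-3541) + 298265 = -7308624 + 298265 = -7010359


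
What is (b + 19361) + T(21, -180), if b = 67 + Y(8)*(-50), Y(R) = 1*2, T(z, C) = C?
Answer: 19148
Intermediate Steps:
Y(R) = 2
b = -33 (b = 67 + 2*(-50) = 67 - 100 = -33)
(b + 19361) + T(21, -180) = (-33 + 19361) - 180 = 19328 - 180 = 19148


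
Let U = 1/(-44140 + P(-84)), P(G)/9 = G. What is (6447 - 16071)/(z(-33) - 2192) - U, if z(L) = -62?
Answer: 9393073/2199904 ≈ 4.2698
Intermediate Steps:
P(G) = 9*G
U = -1/44896 (U = 1/(-44140 + 9*(-84)) = 1/(-44140 - 756) = 1/(-44896) = -1/44896 ≈ -2.2274e-5)
(6447 - 16071)/(z(-33) - 2192) - U = (6447 - 16071)/(-62 - 2192) - 1*(-1/44896) = -9624/(-2254) + 1/44896 = -9624*(-1/2254) + 1/44896 = 4812/1127 + 1/44896 = 9393073/2199904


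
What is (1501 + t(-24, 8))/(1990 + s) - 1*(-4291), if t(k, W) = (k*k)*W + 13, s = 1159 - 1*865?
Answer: 4903383/1142 ≈ 4293.7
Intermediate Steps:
s = 294 (s = 1159 - 865 = 294)
t(k, W) = 13 + W*k**2 (t(k, W) = k**2*W + 13 = W*k**2 + 13 = 13 + W*k**2)
(1501 + t(-24, 8))/(1990 + s) - 1*(-4291) = (1501 + (13 + 8*(-24)**2))/(1990 + 294) - 1*(-4291) = (1501 + (13 + 8*576))/2284 + 4291 = (1501 + (13 + 4608))*(1/2284) + 4291 = (1501 + 4621)*(1/2284) + 4291 = 6122*(1/2284) + 4291 = 3061/1142 + 4291 = 4903383/1142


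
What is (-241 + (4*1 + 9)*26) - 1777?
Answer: -1680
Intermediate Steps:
(-241 + (4*1 + 9)*26) - 1777 = (-241 + (4 + 9)*26) - 1777 = (-241 + 13*26) - 1777 = (-241 + 338) - 1777 = 97 - 1777 = -1680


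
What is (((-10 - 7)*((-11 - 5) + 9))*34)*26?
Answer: 105196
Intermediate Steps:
(((-10 - 7)*((-11 - 5) + 9))*34)*26 = (-17*(-16 + 9)*34)*26 = (-17*(-7)*34)*26 = (119*34)*26 = 4046*26 = 105196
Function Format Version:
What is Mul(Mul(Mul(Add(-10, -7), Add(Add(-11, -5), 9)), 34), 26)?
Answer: 105196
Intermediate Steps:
Mul(Mul(Mul(Add(-10, -7), Add(Add(-11, -5), 9)), 34), 26) = Mul(Mul(Mul(-17, Add(-16, 9)), 34), 26) = Mul(Mul(Mul(-17, -7), 34), 26) = Mul(Mul(119, 34), 26) = Mul(4046, 26) = 105196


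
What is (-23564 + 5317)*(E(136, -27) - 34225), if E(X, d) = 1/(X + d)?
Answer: 68070871428/109 ≈ 6.2450e+8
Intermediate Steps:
(-23564 + 5317)*(E(136, -27) - 34225) = (-23564 + 5317)*(1/(136 - 27) - 34225) = -18247*(1/109 - 34225) = -18247*(-3730524/109) = 68070871428/109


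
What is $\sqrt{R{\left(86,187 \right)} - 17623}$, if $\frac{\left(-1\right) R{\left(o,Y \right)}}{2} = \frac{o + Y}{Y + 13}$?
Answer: $\frac{i \sqrt{1762573}}{10} \approx 132.76 i$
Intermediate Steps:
$R{\left(o,Y \right)} = - \frac{2 \left(Y + o\right)}{13 + Y}$ ($R{\left(o,Y \right)} = - 2 \frac{o + Y}{Y + 13} = - 2 \frac{Y + o}{13 + Y} = - \frac{2 \left(Y + o\right)}{13 + Y}$)
$\sqrt{R{\left(86,187 \right)} - 17623} = \sqrt{\frac{2 \left(\left(-1\right) 187 - 86\right)}{13 + 187} - 17623} = \sqrt{\frac{2 \left(-187 - 86\right)}{200} - 17623} = \sqrt{2 \cdot \frac{1}{200} \left(-273\right) - 17623} = \sqrt{- \frac{273}{100} - 17623} = \sqrt{- \frac{1762573}{100}} = \frac{i \sqrt{1762573}}{10}$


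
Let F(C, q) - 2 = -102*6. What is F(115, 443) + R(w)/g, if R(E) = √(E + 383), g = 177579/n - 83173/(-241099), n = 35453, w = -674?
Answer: -610 + 8547682847*I*√291/45762851690 ≈ -610.0 + 3.1863*I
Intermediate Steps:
F(C, q) = -610 (F(C, q) = 2 - 102*6 = 2 - 612 = -610)
g = 45762851690/8547682847 (g = 177579/35453 - 83173/(-241099) = 177579*(1/35453) - 83173*(-1/241099) = 177579/35453 + 83173/241099 = 45762851690/8547682847 ≈ 5.3538)
R(E) = √(383 + E)
F(115, 443) + R(w)/g = -610 + √(383 - 674)/(45762851690/8547682847) = -610 + √(-291)*(8547682847/45762851690) = -610 + (I*√291)*(8547682847/45762851690) = -610 + 8547682847*I*√291/45762851690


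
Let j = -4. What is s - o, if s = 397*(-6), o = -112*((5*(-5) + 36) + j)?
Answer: -1598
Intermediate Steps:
o = -784 (o = -112*((5*(-5) + 36) - 4) = -112*((-25 + 36) - 4) = -112*(11 - 4) = -112*7 = -784)
s = -2382
s - o = -2382 - 1*(-784) = -2382 + 784 = -1598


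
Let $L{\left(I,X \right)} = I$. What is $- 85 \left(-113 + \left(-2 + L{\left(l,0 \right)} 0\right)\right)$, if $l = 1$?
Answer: $9775$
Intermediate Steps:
$- 85 \left(-113 + \left(-2 + L{\left(l,0 \right)} 0\right)\right) = - 85 \left(-113 + \left(-2 + 1 \cdot 0\right)\right) = - 85 \left(-113 + \left(-2 + 0\right)\right) = - 85 \left(-113 - 2\right) = \left(-85\right) \left(-115\right) = 9775$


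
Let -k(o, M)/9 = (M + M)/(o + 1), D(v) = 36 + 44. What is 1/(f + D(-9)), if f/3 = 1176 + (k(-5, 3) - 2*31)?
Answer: 2/6925 ≈ 0.00028881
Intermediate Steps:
D(v) = 80
k(o, M) = -18*M/(1 + o) (k(o, M) = -9*(M + M)/(o + 1) = -9*2*M/(1 + o) = -18*M/(1 + o))
f = 6765/2 (f = 3*(1176 + (-18*3/(1 - 5) - 2*31)) = 3*(1176 + (-18*3/(-4) - 62)) = 3*(1176 + (-18*3*(-1/4) - 62)) = 3*(1176 + (27/2 - 62)) = 3*(1176 - 97/2) = 3*(2255/2) = 6765/2 ≈ 3382.5)
1/(f + D(-9)) = 1/(6765/2 + 80) = 1/(6925/2) = 2/6925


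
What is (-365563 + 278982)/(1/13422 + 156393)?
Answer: -1162090182/2099106847 ≈ -0.55361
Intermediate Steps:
(-365563 + 278982)/(1/13422 + 156393) = -86581/(1/13422 + 156393) = -86581/2099106847/13422 = -86581*13422/2099106847 = -1162090182/2099106847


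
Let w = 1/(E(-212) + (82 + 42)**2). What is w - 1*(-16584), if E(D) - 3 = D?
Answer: 251529529/15167 ≈ 16584.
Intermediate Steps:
E(D) = 3 + D
w = 1/15167 (w = 1/((3 - 212) + (82 + 42)**2) = 1/(-209 + 124**2) = 1/(-209 + 15376) = 1/15167 ≈ 6.5933e-5)
w - 1*(-16584) = 1/15167 - 1*(-16584) = 1/15167 + 16584 = 251529529/15167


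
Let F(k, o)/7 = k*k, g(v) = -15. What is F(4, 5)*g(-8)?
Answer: -1680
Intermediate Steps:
F(k, o) = 7*k² (F(k, o) = 7*(k*k) = 7*k²)
F(4, 5)*g(-8) = (7*4²)*(-15) = (7*16)*(-15) = 112*(-15) = -1680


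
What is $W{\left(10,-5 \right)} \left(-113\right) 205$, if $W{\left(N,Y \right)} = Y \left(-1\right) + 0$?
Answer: $-115825$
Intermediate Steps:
$W{\left(N,Y \right)} = - Y$ ($W{\left(N,Y \right)} = - Y + 0 = - Y$)
$W{\left(10,-5 \right)} \left(-113\right) 205 = \left(-1\right) \left(-5\right) \left(-113\right) 205 = 5 \left(-113\right) 205 = \left(-565\right) 205 = -115825$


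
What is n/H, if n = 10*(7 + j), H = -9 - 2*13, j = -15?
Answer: 16/7 ≈ 2.2857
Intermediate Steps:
H = -35 (H = -9 - 26 = -35)
n = -80 (n = 10*(7 - 15) = 10*(-8) = -80)
n/H = -80/(-35) = -80*(-1/35) = 16/7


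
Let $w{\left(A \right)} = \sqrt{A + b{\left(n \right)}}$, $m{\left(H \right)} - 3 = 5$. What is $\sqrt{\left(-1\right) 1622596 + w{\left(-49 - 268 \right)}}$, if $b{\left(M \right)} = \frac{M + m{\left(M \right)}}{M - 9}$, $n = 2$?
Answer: $\frac{\sqrt{-79507204 + 7 i \sqrt{15603}}}{7} \approx 0.0070044 + 1273.8 i$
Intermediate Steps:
$m{\left(H \right)} = 8$ ($m{\left(H \right)} = 3 + 5 = 8$)
$b{\left(M \right)} = \frac{8 + M}{-9 + M}$ ($b{\left(M \right)} = \frac{M + 8}{M - 9} = \frac{8 + M}{-9 + M}$)
$w{\left(A \right)} = \sqrt{- \frac{10}{7} + A}$ ($w{\left(A \right)} = \sqrt{A + \frac{8 + 2}{-9 + 2}} = \sqrt{A + \frac{1}{-7} \cdot 10} = \sqrt{A - \frac{10}{7}} = \sqrt{- \frac{10}{7} + A}$)
$\sqrt{\left(-1\right) 1622596 + w{\left(-49 - 268 \right)}} = \sqrt{\left(-1\right) 1622596 + \frac{\sqrt{-70 + 49 \left(-49 - 268\right)}}{7}} = \sqrt{-1622596 + \frac{\sqrt{-70 + 49 \left(-317\right)}}{7}} = \sqrt{-1622596 + \frac{\sqrt{-70 - 15533}}{7}} = \sqrt{-1622596 + \frac{\sqrt{-15603}}{7}} = \sqrt{-1622596 + \frac{i \sqrt{15603}}{7}}$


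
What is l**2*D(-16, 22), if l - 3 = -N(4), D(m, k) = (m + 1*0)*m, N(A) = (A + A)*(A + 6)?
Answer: 1517824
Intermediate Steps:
N(A) = 2*A*(6 + A) (N(A) = (2*A)*(6 + A) = 2*A*(6 + A))
D(m, k) = m**2 (D(m, k) = (m + 0)*m = m*m = m**2)
l = -77 (l = 3 - 2*4*(6 + 4) = 3 - 2*4*10 = 3 - 1*80 = 3 - 80 = -77)
l**2*D(-16, 22) = (-77)**2*(-16)**2 = 5929*256 = 1517824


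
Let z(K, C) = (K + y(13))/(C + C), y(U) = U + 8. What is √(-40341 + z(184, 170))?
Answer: I*√46633499/34 ≈ 200.85*I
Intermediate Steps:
y(U) = 8 + U
z(K, C) = (21 + K)/(2*C) (z(K, C) = (K + (8 + 13))/(C + C) = (K + 21)/((2*C)) = (21 + K)*(1/(2*C)) = (21 + K)/(2*C))
√(-40341 + z(184, 170)) = √(-40341 + (½)*(21 + 184)/170) = √(-40341 + (½)*(1/170)*205) = √(-40341 + 41/68) = √(-2743147/68) = I*√46633499/34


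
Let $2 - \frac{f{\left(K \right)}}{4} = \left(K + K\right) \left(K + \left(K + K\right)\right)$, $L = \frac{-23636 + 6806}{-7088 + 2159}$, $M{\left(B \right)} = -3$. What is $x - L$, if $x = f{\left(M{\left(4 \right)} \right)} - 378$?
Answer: $- \frac{968408}{1643} \approx -589.41$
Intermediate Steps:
$L = \frac{5610}{1643}$ ($L = - \frac{16830}{-4929} = \left(-16830\right) \left(- \frac{1}{4929}\right) = \frac{5610}{1643} \approx 3.4145$)
$f{\left(K \right)} = 8 - 24 K^{2}$ ($f{\left(K \right)} = 8 - 4 \left(K + K\right) \left(K + \left(K + K\right)\right) = 8 - 4 \cdot 2 K \left(K + 2 K\right) = 8 - 4 \cdot 2 K 3 K = 8 - 4 \cdot 6 K^{2} = 8 - 24 K^{2}$)
$x = -586$ ($x = \left(8 - 24 \left(-3\right)^{2}\right) - 378 = \left(8 - 216\right) - 378 = -208 - 378 = -586$)
$x - L = -586 - \frac{5610}{1643} = - \frac{968408}{1643}$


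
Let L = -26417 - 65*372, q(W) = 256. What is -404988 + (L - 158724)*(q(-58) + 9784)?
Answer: -2101987828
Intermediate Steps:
L = -50597 (L = -26417 - 1*24180 = -26417 - 24180 = -50597)
-404988 + (L - 158724)*(q(-58) + 9784) = -404988 + (-50597 - 158724)*(256 + 9784) = -404988 - 209321*10040 = -404988 - 2101582840 = -2101987828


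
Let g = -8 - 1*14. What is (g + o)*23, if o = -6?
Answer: -644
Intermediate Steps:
g = -22 (g = -8 - 14 = -22)
(g + o)*23 = (-22 - 6)*23 = -28*23 = -644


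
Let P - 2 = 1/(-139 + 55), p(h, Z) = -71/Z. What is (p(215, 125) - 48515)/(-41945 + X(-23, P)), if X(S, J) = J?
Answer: 509413464/440401625 ≈ 1.1567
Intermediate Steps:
P = 167/84 (P = 2 + 1/(-139 + 55) = 2 + 1/(-84) = 2 - 1/84 = 167/84 ≈ 1.9881)
(p(215, 125) - 48515)/(-41945 + X(-23, P)) = (-71/125 - 48515)/(-41945 + 167/84) = (-71*1/125 - 48515)/(-3523213/84) = (-71/125 - 48515)*(-84/3523213) = -6064446/125*(-84/3523213) = 509413464/440401625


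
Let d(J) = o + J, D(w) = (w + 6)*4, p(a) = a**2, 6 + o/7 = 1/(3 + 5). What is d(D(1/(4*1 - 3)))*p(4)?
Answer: -210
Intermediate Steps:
o = -329/8 (o = -42 + 7/(3 + 5) = -42 + 7/8 = -329/8 ≈ -41.125)
D(w) = 24 + 4*w (D(w) = (6 + w)*4 = 24 + 4*w)
d(J) = -329/8 + J
d(D(1/(4*1 - 3)))*p(4) = (-329/8 + (24 + 4/(4*1 - 3)))*4**2 = (-329/8 + (24 + 4/(4 - 3)))*16 = (-329/8 + (24 + 4/1))*16 = (-329/8 + (24 + 4*1))*16 = (-329/8 + (24 + 4))*16 = (-329/8 + 28)*16 = -105/8*16 = -210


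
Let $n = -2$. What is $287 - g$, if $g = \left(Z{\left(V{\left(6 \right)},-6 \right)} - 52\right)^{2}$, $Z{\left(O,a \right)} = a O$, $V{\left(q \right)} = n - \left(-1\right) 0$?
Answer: $-1313$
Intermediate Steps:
$V{\left(q \right)} = -2$ ($V{\left(q \right)} = -2 - \left(-1\right) 0 = -2 - 0 = -2 + 0 = -2$)
$Z{\left(O,a \right)} = O a$
$g = 1600$ ($g = \left(\left(-2\right) \left(-6\right) - 52\right)^{2} = \left(12 - 52\right)^{2} = \left(-40\right)^{2} = 1600$)
$287 - g = 287 - 1600 = -1313$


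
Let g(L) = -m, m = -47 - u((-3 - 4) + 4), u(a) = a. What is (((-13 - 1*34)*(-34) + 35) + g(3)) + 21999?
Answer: 23676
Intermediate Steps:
m = -44 (m = -47 - ((-3 - 4) + 4) = -47 - (-7 + 4) = -47 - 1*(-3) = -47 + 3 = -44)
g(L) = 44 (g(L) = -1*(-44) = 44)
(((-13 - 1*34)*(-34) + 35) + g(3)) + 21999 = (((-13 - 1*34)*(-34) + 35) + 44) + 21999 = (((-13 - 34)*(-34) + 35) + 44) + 21999 = ((-47*(-34) + 35) + 44) + 21999 = ((1598 + 35) + 44) + 21999 = (1633 + 44) + 21999 = 1677 + 21999 = 23676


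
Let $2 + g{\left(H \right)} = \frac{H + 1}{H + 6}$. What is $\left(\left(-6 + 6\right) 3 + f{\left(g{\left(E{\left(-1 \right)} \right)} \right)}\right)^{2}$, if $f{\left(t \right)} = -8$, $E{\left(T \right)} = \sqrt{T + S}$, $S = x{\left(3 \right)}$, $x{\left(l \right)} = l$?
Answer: $64$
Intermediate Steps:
$S = 3$
$E{\left(T \right)} = \sqrt{3 + T}$ ($E{\left(T \right)} = \sqrt{T + 3} = \sqrt{3 + T}$)
$g{\left(H \right)} = -2 + \frac{1 + H}{6 + H}$ ($g{\left(H \right)} = -2 + \frac{H + 1}{H + 6} = -2 + \frac{1 + H}{6 + H}$)
$\left(\left(-6 + 6\right) 3 + f{\left(g{\left(E{\left(-1 \right)} \right)} \right)}\right)^{2} = \left(\left(-6 + 6\right) 3 - 8\right)^{2} = \left(0 \cdot 3 - 8\right)^{2} = \left(0 - 8\right)^{2} = \left(-8\right)^{2} = 64$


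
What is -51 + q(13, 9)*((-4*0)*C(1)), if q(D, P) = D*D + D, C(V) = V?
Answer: -51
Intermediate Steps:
q(D, P) = D + D**2 (q(D, P) = D**2 + D = D + D**2)
-51 + q(13, 9)*((-4*0)*C(1)) = -51 + (13*(1 + 13))*(-4*0*1) = -51 + (13*14)*(0*1) = -51 + 182*0 = -51 + 0 = -51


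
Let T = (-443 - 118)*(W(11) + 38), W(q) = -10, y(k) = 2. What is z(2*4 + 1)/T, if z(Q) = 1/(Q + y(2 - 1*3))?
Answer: -1/172788 ≈ -5.7874e-6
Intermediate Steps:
z(Q) = 1/(2 + Q) (z(Q) = 1/(Q + 2) = 1/(2 + Q))
T = -15708 (T = (-443 - 118)*(-10 + 38) = -561*28 = -15708)
z(2*4 + 1)/T = 1/((2 + (2*4 + 1))*(-15708)) = -1/15708/(2 + (8 + 1)) = -1/15708/(2 + 9) = -1/15708/11 = (1/11)*(-1/15708) = -1/172788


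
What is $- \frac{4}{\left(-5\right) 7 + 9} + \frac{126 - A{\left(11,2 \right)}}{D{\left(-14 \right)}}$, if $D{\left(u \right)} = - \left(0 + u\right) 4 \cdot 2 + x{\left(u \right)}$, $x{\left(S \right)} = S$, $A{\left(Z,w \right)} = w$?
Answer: $\frac{904}{637} \approx 1.4192$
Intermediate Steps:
$D{\left(u \right)} = - 7 u$ ($D{\left(u \right)} = - \left(0 + u\right) 4 \cdot 2 + u = - u 4 \cdot 2 + u = - 4 u 2 + u = - 8 u + u = - 7 u$)
$- \frac{4}{\left(-5\right) 7 + 9} + \frac{126 - A{\left(11,2 \right)}}{D{\left(-14 \right)}} = - \frac{4}{\left(-5\right) 7 + 9} + \frac{126 - 2}{\left(-7\right) \left(-14\right)} = - \frac{4}{-35 + 9} + \frac{126 - 2}{98} = - \frac{4}{-26} + 124 \cdot \frac{1}{98} = \left(-4\right) \left(- \frac{1}{26}\right) + \frac{62}{49} = \frac{2}{13} + \frac{62}{49} = \frac{904}{637}$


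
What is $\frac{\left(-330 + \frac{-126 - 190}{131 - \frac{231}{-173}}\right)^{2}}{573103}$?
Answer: $\frac{14476837864336}{75095869039327} \approx 0.19278$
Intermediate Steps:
$\frac{\left(-330 + \frac{-126 - 190}{131 - \frac{231}{-173}}\right)^{2}}{573103} = \left(-330 - \frac{316}{131 - - \frac{231}{173}}\right)^{2} \cdot \frac{1}{573103} = \left(-330 - \frac{316}{131 + \frac{231}{173}}\right)^{2} \cdot \frac{1}{573103} = \left(-330 - \frac{316}{\frac{22894}{173}}\right)^{2} \cdot \frac{1}{573103} = \left(-330 - \frac{27334}{11447}\right)^{2} \cdot \frac{1}{573103} = \left(- \frac{3804844}{11447}\right)^{2} \cdot \frac{1}{573103} = \frac{14476837864336}{131033809} \cdot \frac{1}{573103} = \frac{14476837864336}{75095869039327}$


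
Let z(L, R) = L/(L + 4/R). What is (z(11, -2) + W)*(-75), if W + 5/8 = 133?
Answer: -240475/24 ≈ -10020.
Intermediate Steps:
W = 1059/8 (W = -5/8 + 133 = 1059/8 ≈ 132.38)
(z(11, -2) + W)*(-75) = (11*(-2)/(4 + 11*(-2)) + 1059/8)*(-75) = (11*(-2)/(4 - 22) + 1059/8)*(-75) = (11*(-2)/(-18) + 1059/8)*(-75) = (11*(-2)*(-1/18) + 1059/8)*(-75) = (11/9 + 1059/8)*(-75) = (9619/72)*(-75) = -240475/24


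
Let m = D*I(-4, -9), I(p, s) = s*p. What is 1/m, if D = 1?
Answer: 1/36 ≈ 0.027778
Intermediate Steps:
I(p, s) = p*s
m = 36 (m = 1*(-4*(-9)) = 1*36 = 36)
1/m = 1/36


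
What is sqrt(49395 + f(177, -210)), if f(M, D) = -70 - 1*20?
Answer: sqrt(49305) ≈ 222.05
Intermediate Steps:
f(M, D) = -90 (f(M, D) = -70 - 20 = -90)
sqrt(49395 + f(177, -210)) = sqrt(49395 - 90) = sqrt(49305)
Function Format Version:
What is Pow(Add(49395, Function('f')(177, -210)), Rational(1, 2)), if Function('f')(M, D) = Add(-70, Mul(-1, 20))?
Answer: Pow(49305, Rational(1, 2)) ≈ 222.05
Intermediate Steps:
Function('f')(M, D) = -90 (Function('f')(M, D) = Add(-70, -20) = -90)
Pow(Add(49395, Function('f')(177, -210)), Rational(1, 2)) = Pow(Add(49395, -90), Rational(1, 2)) = Pow(49305, Rational(1, 2))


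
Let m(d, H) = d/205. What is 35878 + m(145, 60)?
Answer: 1471027/41 ≈ 35879.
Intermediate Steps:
m(d, H) = d/205 (m(d, H) = d*(1/205) = d/205)
35878 + m(145, 60) = 35878 + (1/205)*145 = 35878 + 29/41 = 1471027/41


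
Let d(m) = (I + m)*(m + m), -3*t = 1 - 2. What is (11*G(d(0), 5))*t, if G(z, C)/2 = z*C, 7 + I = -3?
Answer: 0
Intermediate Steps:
I = -10 (I = -7 - 3 = -10)
t = 1/3 (t = -(1 - 2)/3 = -1/3*(-1) = 1/3 ≈ 0.33333)
d(m) = 2*m*(-10 + m) (d(m) = (-10 + m)*(m + m) = (-10 + m)*(2*m) = 2*m*(-10 + m))
G(z, C) = 2*C*z (G(z, C) = 2*(z*C) = 2*(C*z) = 2*C*z)
(11*G(d(0), 5))*t = (11*(2*5*(2*0*(-10 + 0))))*(1/3) = (11*(2*5*(2*0*(-10))))*(1/3) = (11*(2*5*0))*(1/3) = (11*0)*(1/3) = 0*(1/3) = 0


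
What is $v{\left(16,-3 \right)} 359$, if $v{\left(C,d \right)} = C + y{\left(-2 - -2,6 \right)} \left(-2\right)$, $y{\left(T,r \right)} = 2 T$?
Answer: $5744$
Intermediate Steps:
$v{\left(C,d \right)} = C$ ($v{\left(C,d \right)} = C + 2 \left(-2 - -2\right) \left(-2\right) = C + 2 \left(-2 + 2\right) \left(-2\right) = C + 2 \cdot 0 \left(-2\right) = C + 0 \left(-2\right) = C + 0 = C$)
$v{\left(16,-3 \right)} 359 = 16 \cdot 359 = 5744$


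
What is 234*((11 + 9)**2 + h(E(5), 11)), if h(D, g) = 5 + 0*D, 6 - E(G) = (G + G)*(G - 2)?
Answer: 94770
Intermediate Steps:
E(G) = 6 - 2*G*(-2 + G) (E(G) = 6 - (G + G)*(G - 2) = 6 - 2*G*(-2 + G))
h(D, g) = 5 (h(D, g) = 5 + 0 = 5)
234*((11 + 9)**2 + h(E(5), 11)) = 234*((11 + 9)**2 + 5) = 234*(20**2 + 5) = 234*(400 + 5) = 234*405 = 94770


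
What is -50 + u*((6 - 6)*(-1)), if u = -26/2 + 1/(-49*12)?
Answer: -50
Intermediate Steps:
u = -7645/588 (u = -26*½ - 1/49*1/12 = -13 - 1/588 = -7645/588 ≈ -13.002)
-50 + u*((6 - 6)*(-1)) = -50 - 7645*(6 - 6)*(-1)/588 = -50 - 0*(-1) = -50 - 7645/588*0 = -50 + 0 = -50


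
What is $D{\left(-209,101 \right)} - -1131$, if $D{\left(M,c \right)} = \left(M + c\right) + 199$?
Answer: $1222$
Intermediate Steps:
$D{\left(M,c \right)} = 199 + M + c$
$D{\left(-209,101 \right)} - -1131 = \left(199 - 209 + 101\right) - -1131 = 91 + 1131 = 1222$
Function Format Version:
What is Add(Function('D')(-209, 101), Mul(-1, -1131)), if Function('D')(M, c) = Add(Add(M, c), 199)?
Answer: 1222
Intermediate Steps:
Function('D')(M, c) = Add(199, M, c)
Add(Function('D')(-209, 101), Mul(-1, -1131)) = Add(Add(199, -209, 101), Mul(-1, -1131)) = Add(91, 1131) = 1222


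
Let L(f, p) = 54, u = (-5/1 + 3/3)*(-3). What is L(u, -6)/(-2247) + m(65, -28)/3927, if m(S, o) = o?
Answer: -13094/420189 ≈ -0.031162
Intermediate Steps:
u = 12 (u = (-5*1 + 3*(1/3))*(-3) = (-5 + 1)*(-3) = -4*(-3) = 12)
L(u, -6)/(-2247) + m(65, -28)/3927 = 54/(-2247) - 28/3927 = 54*(-1/2247) - 28*1/3927 = -18/749 - 4/561 = -13094/420189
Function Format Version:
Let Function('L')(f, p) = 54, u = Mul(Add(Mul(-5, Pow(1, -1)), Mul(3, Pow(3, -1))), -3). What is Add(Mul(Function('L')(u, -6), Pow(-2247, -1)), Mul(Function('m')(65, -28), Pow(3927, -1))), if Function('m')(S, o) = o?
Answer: Rational(-13094, 420189) ≈ -0.031162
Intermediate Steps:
u = 12 (u = Mul(Add(Mul(-5, 1), Mul(3, Rational(1, 3))), -3) = Mul(Add(-5, 1), -3) = Mul(-4, -3) = 12)
Add(Mul(Function('L')(u, -6), Pow(-2247, -1)), Mul(Function('m')(65, -28), Pow(3927, -1))) = Add(Mul(54, Pow(-2247, -1)), Mul(-28, Pow(3927, -1))) = Add(Mul(54, Rational(-1, 2247)), Mul(-28, Rational(1, 3927))) = Add(Rational(-18, 749), Rational(-4, 561)) = Rational(-13094, 420189)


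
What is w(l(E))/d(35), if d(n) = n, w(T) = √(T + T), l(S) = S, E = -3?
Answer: I*√6/35 ≈ 0.069985*I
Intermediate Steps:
w(T) = √2*√T (w(T) = √(2*T) = √2*√T)
w(l(E))/d(35) = (√2*√(-3))/35 = (√2*(I*√3))*(1/35) = (I*√6)*(1/35) = I*√6/35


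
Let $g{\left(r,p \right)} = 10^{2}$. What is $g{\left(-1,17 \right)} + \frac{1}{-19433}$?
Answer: $\frac{1943299}{19433} \approx 100.0$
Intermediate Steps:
$g{\left(r,p \right)} = 100$
$g{\left(-1,17 \right)} + \frac{1}{-19433} = 100 + \frac{1}{-19433} = 100 - \frac{1}{19433} = \frac{1943299}{19433}$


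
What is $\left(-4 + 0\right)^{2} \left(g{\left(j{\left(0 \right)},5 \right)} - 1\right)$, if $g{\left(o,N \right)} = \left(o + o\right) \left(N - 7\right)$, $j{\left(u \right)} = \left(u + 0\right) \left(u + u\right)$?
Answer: $-16$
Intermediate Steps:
$j{\left(u \right)} = 2 u^{2}$ ($j{\left(u \right)} = u 2 u = 2 u^{2}$)
$g{\left(o,N \right)} = 2 o \left(-7 + N\right)$
$\left(-4 + 0\right)^{2} \left(g{\left(j{\left(0 \right)},5 \right)} - 1\right) = \left(-4 + 0\right)^{2} \left(2 \cdot 2 \cdot 0^{2} \left(-7 + 5\right) - 1\right) = \left(-4\right)^{2} \left(2 \cdot 2 \cdot 0 \left(-2\right) - 1\right) = 16 \left(2 \cdot 0 \left(-2\right) - 1\right) = 16 \left(0 - 1\right) = 16 \left(-1\right) = -16$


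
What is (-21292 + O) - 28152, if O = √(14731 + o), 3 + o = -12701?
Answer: -49444 + √2027 ≈ -49399.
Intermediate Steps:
o = -12704 (o = -3 - 12701 = -12704)
O = √2027 (O = √(14731 - 12704) = √2027 ≈ 45.022)
(-21292 + O) - 28152 = (-21292 + √2027) - 28152 = -49444 + √2027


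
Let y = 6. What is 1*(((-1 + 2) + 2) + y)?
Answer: 9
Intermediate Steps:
1*(((-1 + 2) + 2) + y) = 1*(((-1 + 2) + 2) + 6) = 1*((1 + 2) + 6) = 1*(3 + 6) = 1*9 = 9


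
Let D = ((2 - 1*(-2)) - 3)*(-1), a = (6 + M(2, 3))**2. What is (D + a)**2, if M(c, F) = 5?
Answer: 14400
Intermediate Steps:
a = 121 (a = (6 + 5)**2 = 11**2 = 121)
D = -1 (D = ((2 + 2) - 3)*(-1) = (4 - 3)*(-1) = 1*(-1) = -1)
(D + a)**2 = (-1 + 121)**2 = 120**2 = 14400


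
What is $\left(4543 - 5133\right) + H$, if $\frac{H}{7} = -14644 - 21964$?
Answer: $-256846$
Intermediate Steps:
$H = -256256$ ($H = 7 \left(-14644 - 21964\right) = 7 \left(-36608\right) = -256256$)
$\left(4543 - 5133\right) + H = \left(4543 - 5133\right) - 256256 = -590 - 256256 = -256846$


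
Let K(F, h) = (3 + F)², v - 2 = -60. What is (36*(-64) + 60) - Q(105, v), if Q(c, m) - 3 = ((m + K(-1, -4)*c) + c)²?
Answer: -220336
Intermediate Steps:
v = -58 (v = 2 - 60 = -58)
Q(c, m) = 3 + (m + 5*c)² (Q(c, m) = 3 + ((m + (3 - 1)²*c) + c)² = 3 + ((m + 2²*c) + c)² = 3 + ((m + 4*c) + c)² = 3 + (m + 5*c)²)
(36*(-64) + 60) - Q(105, v) = (36*(-64) + 60) - (3 + (-58 + 5*105)²) = (-2304 + 60) - (3 + (-58 + 525)²) = -2244 - (3 + 467²) = -2244 - (3 + 218089) = -2244 - 1*218092 = -2244 - 218092 = -220336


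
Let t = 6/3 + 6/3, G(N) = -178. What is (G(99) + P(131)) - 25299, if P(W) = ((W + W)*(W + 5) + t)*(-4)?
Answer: -168021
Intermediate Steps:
t = 4 (t = 6*(1/3) + 6*(1/3) = 2 + 2 = 4)
P(W) = -16 - 8*W*(5 + W) (P(W) = ((W + W)*(W + 5) + 4)*(-4) = ((2*W)*(5 + W) + 4)*(-4) = (2*W*(5 + W) + 4)*(-4) = (4 + 2*W*(5 + W))*(-4) = -16 - 8*W*(5 + W))
(G(99) + P(131)) - 25299 = (-178 + (-16 - 40*131 - 8*131**2)) - 25299 = (-178 + (-16 - 5240 - 8*17161)) - 25299 = (-178 + (-16 - 5240 - 137288)) - 25299 = (-178 - 142544) - 25299 = -142722 - 25299 = -168021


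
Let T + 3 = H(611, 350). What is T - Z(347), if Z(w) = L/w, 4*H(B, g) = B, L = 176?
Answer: 207149/1388 ≈ 149.24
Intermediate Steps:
H(B, g) = B/4
Z(w) = 176/w
T = 599/4 (T = -3 + (¼)*611 = -3 + 611/4 = 599/4 ≈ 149.75)
T - Z(347) = 599/4 - 176/347 = 207149/1388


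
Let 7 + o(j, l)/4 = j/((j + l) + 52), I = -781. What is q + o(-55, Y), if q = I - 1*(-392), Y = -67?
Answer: -2897/7 ≈ -413.86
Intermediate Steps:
o(j, l) = -28 + 4*j/(52 + j + l) (o(j, l) = -28 + 4*(j/((j + l) + 52)) = -28 + 4*(j/(52 + j + l)) = -28 + 4*j/(52 + j + l))
q = -389 (q = -781 - 1*(-392) = -781 + 392 = -389)
q + o(-55, Y) = -389 + 4*(-364 - 7*(-67) - 6*(-55))/(52 - 55 - 67) = -389 + 4*(-364 + 469 + 330)/(-70) = -389 + 4*(-1/70)*435 = -389 - 174/7 = -2897/7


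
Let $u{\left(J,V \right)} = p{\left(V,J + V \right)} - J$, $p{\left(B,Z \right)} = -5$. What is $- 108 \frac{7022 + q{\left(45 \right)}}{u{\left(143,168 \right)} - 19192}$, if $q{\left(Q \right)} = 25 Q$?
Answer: $\frac{219969}{4835} \approx 45.495$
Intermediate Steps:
$u{\left(J,V \right)} = -5 - J$
$- 108 \frac{7022 + q{\left(45 \right)}}{u{\left(143,168 \right)} - 19192} = - 108 \frac{7022 + 25 \cdot 45}{\left(-5 - 143\right) - 19192} = - 108 \frac{7022 + 1125}{\left(-5 - 143\right) - 19192} = - 108 \frac{8147}{-148 - 19192} = - 108 \frac{8147}{-19340} = - 108 \cdot 8147 \left(- \frac{1}{19340}\right) = \left(-108\right) \left(- \frac{8147}{19340}\right) = \frac{219969}{4835}$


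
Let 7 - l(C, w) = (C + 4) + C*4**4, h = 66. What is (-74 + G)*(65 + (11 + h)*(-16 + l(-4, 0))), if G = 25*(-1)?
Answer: -7743780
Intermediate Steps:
l(C, w) = 3 - 257*C (l(C, w) = 7 - ((C + 4) + C*4**4) = 7 - ((4 + C) + C*256) = 7 - ((4 + C) + 256*C) = 7 - (4 + 257*C) = 7 + (-4 - 257*C) = 3 - 257*C)
G = -25
(-74 + G)*(65 + (11 + h)*(-16 + l(-4, 0))) = (-74 - 25)*(65 + (11 + 66)*(-16 + (3 - 257*(-4)))) = -99*(65 + 77*(-16 + (3 + 1028))) = -99*(65 + 77*(-16 + 1031)) = -99*(65 + 77*1015) = -99*(65 + 78155) = -99*78220 = -7743780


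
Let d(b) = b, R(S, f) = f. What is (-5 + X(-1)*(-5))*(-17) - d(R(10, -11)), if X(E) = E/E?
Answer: 181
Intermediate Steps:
X(E) = 1
(-5 + X(-1)*(-5))*(-17) - d(R(10, -11)) = (-5 + 1*(-5))*(-17) - 1*(-11) = (-5 - 5)*(-17) + 11 = -10*(-17) + 11 = 170 + 11 = 181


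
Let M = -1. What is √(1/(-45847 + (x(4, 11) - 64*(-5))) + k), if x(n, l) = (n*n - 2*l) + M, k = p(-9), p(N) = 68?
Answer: √140987425074/45534 ≈ 8.2462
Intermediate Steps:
k = 68
x(n, l) = -1 + n² - 2*l (x(n, l) = (n*n - 2*l) - 1 = (n² - 2*l) - 1 = -1 + n² - 2*l)
√(1/(-45847 + (x(4, 11) - 64*(-5))) + k) = √(1/(-45847 + ((-1 + 4² - 2*11) - 64*(-5))) + 68) = √(1/(-45847 + ((-1 + 16 - 22) + 320)) + 68) = √(1/(-45847 + (-7 + 320)) + 68) = √(1/(-45847 + 313) + 68) = √(1/(-45534) + 68) = √(-1/45534 + 68) = √(3096311/45534) = √140987425074/45534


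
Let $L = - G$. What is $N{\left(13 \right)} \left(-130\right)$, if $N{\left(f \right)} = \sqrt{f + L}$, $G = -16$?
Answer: $- 130 \sqrt{29} \approx -700.07$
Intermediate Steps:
$L = 16$ ($L = \left(-1\right) \left(-16\right) = 16$)
$N{\left(f \right)} = \sqrt{16 + f}$ ($N{\left(f \right)} = \sqrt{f + 16} = \sqrt{16 + f}$)
$N{\left(13 \right)} \left(-130\right) = \sqrt{16 + 13} \left(-130\right) = \sqrt{29} \left(-130\right) = - 130 \sqrt{29}$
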